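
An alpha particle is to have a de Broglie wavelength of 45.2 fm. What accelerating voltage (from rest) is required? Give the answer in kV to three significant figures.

V = 50.5 kV

p = h/λ = 6.626 × 10⁻³⁴ / 4.520 × 10⁻¹⁴ = 1.466 × 10⁻²⁰ kg·m/s.
KE = p²/(2m) = 1.617 × 10⁻¹⁴ J.
V = KE/2e = 1.617 × 10⁻¹⁴ / (2 × 1.602 × 10⁻¹⁹) = 50.5 kV.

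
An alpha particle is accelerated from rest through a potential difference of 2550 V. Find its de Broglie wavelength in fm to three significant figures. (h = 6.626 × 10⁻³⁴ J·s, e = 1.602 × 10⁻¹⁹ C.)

KE = 2eV = 2 × 1.602 × 10⁻¹⁹ × 2550 = 8.170 × 10⁻¹⁶ J.
p = √(2mKE) = √(2 × 6.645 × 10⁻²⁷ × 8.170 × 10⁻¹⁶) = 3.295 × 10⁻²¹ kg·m/s.
λ = h/p = 6.626 × 10⁻³⁴ / 3.295 × 10⁻²¹ = 2.01 × 10⁻¹³ m = 201 fm.

λ = 201 fm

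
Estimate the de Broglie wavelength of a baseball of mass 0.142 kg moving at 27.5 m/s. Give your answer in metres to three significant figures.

λ = 1.70 × 10⁻³⁴ m

p = mv = 0.142 × 27.5 = 3.905 kg·m/s.
λ = h/p = 6.626 × 10⁻³⁴ / 3.905 = 1.70 × 10⁻³⁴ m.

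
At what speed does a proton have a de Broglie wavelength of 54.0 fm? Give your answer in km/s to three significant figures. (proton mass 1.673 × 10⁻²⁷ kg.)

v = 7330 km/s

p = h/λ = 6.626 × 10⁻³⁴ / 5.400 × 10⁻¹⁴ = 1.227 × 10⁻²⁰ kg·m/s.
v = p/m = 1.227 × 10⁻²⁰ / 1.673 × 10⁻²⁷ = 7.33 × 10⁶ m/s = 7330 km/s.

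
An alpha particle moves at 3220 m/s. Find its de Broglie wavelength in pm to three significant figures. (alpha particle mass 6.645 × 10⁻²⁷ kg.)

λ = 31.0 pm

p = mv = 6.645 × 10⁻²⁷ × 3220 = 2.140 × 10⁻²³ kg·m/s.
λ = h/p = 6.626 × 10⁻³⁴ / 2.140 × 10⁻²³ = 3.10 × 10⁻¹¹ m = 31.0 pm.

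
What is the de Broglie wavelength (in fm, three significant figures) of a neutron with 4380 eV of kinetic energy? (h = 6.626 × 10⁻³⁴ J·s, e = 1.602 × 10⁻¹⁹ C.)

λ = 432 fm

KE = 4380 eV = 7.017 × 10⁻¹⁶ J.
p = √(2mKE) = √(2 × 1.675 × 10⁻²⁷ × 7.017 × 10⁻¹⁶) = 1.533 × 10⁻²¹ kg·m/s.
λ = h/p = 6.626 × 10⁻³⁴ / 1.533 × 10⁻²¹ = 4.32 × 10⁻¹³ m = 432 fm.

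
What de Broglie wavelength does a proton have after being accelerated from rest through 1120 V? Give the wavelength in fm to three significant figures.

KE = eV = 1.602 × 10⁻¹⁹ × 1120 = 1.794 × 10⁻¹⁶ J.
p = √(2mKE) = √(2 × 1.673 × 10⁻²⁷ × 1.794 × 10⁻¹⁶) = 7.748 × 10⁻²² kg·m/s.
λ = h/p = 6.626 × 10⁻³⁴ / 7.748 × 10⁻²² = 8.55 × 10⁻¹³ m = 855 fm.

λ = 855 fm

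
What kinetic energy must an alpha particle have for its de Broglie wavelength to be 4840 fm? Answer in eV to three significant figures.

p = h/λ = 6.626 × 10⁻³⁴ / 4.840 × 10⁻¹² = 1.369 × 10⁻²² kg·m/s.
KE = p²/(2m) = (1.369 × 10⁻²²)² / (2 × 6.645 × 10⁻²⁷) = 1.410 × 10⁻¹⁸ J = 8.80 eV.

KE = 8.80 eV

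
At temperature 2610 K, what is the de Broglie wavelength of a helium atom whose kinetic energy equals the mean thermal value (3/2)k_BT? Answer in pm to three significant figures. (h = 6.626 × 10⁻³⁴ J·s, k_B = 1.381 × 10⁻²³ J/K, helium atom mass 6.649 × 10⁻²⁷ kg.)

KE = (3/2)k_BT = 1.5 × 1.381 × 10⁻²³ × 2610 = 5.407 × 10⁻²⁰ J.
p = √(2mKE) = √(2 × 6.649 × 10⁻²⁷ × 5.407 × 10⁻²⁰) = 2.681 × 10⁻²³ kg·m/s.
λ = h/p = 2.47 × 10⁻¹¹ m = 24.7 pm.

λ = 24.7 pm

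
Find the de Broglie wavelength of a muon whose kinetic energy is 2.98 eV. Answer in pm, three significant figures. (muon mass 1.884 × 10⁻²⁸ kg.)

λ = 49.4 pm

KE = 2.98 eV = 4.774 × 10⁻¹⁹ J.
p = √(2mKE) = √(2 × 1.884 × 10⁻²⁸ × 4.774 × 10⁻¹⁹) = 1.341 × 10⁻²³ kg·m/s.
λ = h/p = 6.626 × 10⁻³⁴ / 1.341 × 10⁻²³ = 4.94 × 10⁻¹¹ m = 49.4 pm.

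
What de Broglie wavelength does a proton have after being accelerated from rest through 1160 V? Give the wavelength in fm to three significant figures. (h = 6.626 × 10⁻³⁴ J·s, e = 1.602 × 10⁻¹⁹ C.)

KE = eV = 1.602 × 10⁻¹⁹ × 1160 = 1.858 × 10⁻¹⁶ J.
p = √(2mKE) = √(2 × 1.673 × 10⁻²⁷ × 1.858 × 10⁻¹⁶) = 7.885 × 10⁻²² kg·m/s.
λ = h/p = 6.626 × 10⁻³⁴ / 7.885 × 10⁻²² = 8.40 × 10⁻¹³ m = 840 fm.

λ = 840 fm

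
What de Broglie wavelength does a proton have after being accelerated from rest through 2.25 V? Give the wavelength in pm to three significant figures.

λ = 19.1 pm

KE = eV = 1.602 × 10⁻¹⁹ × 2.250 = 3.605 × 10⁻¹⁹ J.
p = √(2mKE) = √(2 × 1.673 × 10⁻²⁷ × 3.605 × 10⁻¹⁹) = 3.473 × 10⁻²³ kg·m/s.
λ = h/p = 6.626 × 10⁻³⁴ / 3.473 × 10⁻²³ = 1.91 × 10⁻¹¹ m = 19.1 pm.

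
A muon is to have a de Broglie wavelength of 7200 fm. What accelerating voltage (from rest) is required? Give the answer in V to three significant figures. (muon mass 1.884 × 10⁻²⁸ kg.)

V = 140 V

p = h/λ = 6.626 × 10⁻³⁴ / 7.200 × 10⁻¹² = 9.203 × 10⁻²³ kg·m/s.
KE = p²/(2m) = 2.248 × 10⁻¹⁷ J.
V = KE/e = 2.248 × 10⁻¹⁷ / (1.602 × 10⁻¹⁹) = 140 V.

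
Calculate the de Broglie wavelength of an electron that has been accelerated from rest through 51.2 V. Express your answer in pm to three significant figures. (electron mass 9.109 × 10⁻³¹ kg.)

λ = 171 pm

KE = eV = 1.602 × 10⁻¹⁹ × 51.20 = 8.202 × 10⁻¹⁸ J.
p = √(2mKE) = √(2 × 9.109 × 10⁻³¹ × 8.202 × 10⁻¹⁸) = 3.866 × 10⁻²⁴ kg·m/s.
λ = h/p = 6.626 × 10⁻³⁴ / 3.866 × 10⁻²⁴ = 1.71 × 10⁻¹⁰ m = 171 pm.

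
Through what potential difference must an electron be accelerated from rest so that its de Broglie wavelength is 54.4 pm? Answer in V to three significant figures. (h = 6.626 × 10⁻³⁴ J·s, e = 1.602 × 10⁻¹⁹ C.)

V = 508 V

p = h/λ = 6.626 × 10⁻³⁴ / 5.440 × 10⁻¹¹ = 1.218 × 10⁻²³ kg·m/s.
KE = p²/(2m) = 8.143 × 10⁻¹⁷ J.
V = KE/e = 8.143 × 10⁻¹⁷ / (1.602 × 10⁻¹⁹) = 508 V.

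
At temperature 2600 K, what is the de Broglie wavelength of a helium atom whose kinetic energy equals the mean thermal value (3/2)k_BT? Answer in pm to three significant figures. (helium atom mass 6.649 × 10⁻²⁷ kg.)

KE = (3/2)k_BT = 1.5 × 1.381 × 10⁻²³ × 2600 = 5.386 × 10⁻²⁰ J.
p = √(2mKE) = √(2 × 6.649 × 10⁻²⁷ × 5.386 × 10⁻²⁰) = 2.676 × 10⁻²³ kg·m/s.
λ = h/p = 2.48 × 10⁻¹¹ m = 24.8 pm.

λ = 24.8 pm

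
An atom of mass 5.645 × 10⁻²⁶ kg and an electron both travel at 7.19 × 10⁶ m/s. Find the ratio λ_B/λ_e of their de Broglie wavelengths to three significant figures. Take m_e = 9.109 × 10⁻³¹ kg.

λ_B/λ_e = 1.61 × 10⁻⁵

At fixed v, p = mv so λ = h/(mv) ∝ 1/m.
λ_B/λ_e = m_e/m_B = 9.109 × 10⁻³¹/5.645 × 10⁻²⁶ = 1.61 × 10⁻⁵.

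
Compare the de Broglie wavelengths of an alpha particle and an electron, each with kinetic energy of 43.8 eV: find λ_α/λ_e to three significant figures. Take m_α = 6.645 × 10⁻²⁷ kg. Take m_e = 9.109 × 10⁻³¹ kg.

λ_α/λ_e = 0.0117

At fixed KE, p = √(2mKE) so λ = h/p ∝ 1/√m.
λ_α/λ_e = √(m_e/m_α) = √(9.109 × 10⁻³¹/6.645 × 10⁻²⁷) = √(1.371 × 10⁻⁴) = 0.0117.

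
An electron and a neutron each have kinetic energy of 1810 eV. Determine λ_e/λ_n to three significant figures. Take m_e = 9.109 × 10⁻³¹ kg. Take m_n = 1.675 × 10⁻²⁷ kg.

At fixed KE, p = √(2mKE) so λ = h/p ∝ 1/√m.
λ_e/λ_n = √(m_n/m_e) = √(1.675 × 10⁻²⁷/9.109 × 10⁻³¹) = √(1839) = 42.9.

λ_e/λ_n = 42.9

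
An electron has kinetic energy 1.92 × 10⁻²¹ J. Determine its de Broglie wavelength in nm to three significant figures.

λ = 11.2 nm

p = √(2mKE) = √(2 × 9.109 × 10⁻³¹ × 1.920 × 10⁻²¹) = 5.914 × 10⁻²⁶ kg·m/s.
λ = h/p = 6.626 × 10⁻³⁴ / 5.914 × 10⁻²⁶ = 1.12 × 10⁻⁸ m = 11.2 nm.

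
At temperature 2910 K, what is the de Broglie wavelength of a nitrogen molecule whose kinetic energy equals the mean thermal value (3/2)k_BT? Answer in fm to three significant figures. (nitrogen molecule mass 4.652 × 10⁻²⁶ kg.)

KE = (3/2)k_BT = 1.5 × 1.381 × 10⁻²³ × 2910 = 6.028 × 10⁻²⁰ J.
p = √(2mKE) = √(2 × 4.652 × 10⁻²⁶ × 6.028 × 10⁻²⁰) = 7.489 × 10⁻²³ kg·m/s.
λ = h/p = 8.85 × 10⁻¹² m = 8850 fm.

λ = 8850 fm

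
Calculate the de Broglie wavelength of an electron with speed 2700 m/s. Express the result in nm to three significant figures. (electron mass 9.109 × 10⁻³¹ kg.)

λ = 269 nm

p = mv = 9.109 × 10⁻³¹ × 2700 = 2.459 × 10⁻²⁷ kg·m/s.
λ = h/p = 6.626 × 10⁻³⁴ / 2.459 × 10⁻²⁷ = 2.69 × 10⁻⁷ m = 269 nm.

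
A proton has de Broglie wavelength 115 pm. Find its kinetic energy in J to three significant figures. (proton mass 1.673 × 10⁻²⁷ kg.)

p = h/λ = 6.626 × 10⁻³⁴ / 1.150 × 10⁻¹⁰ = 5.762 × 10⁻²⁴ kg·m/s.
KE = p²/(2m) = (5.762 × 10⁻²⁴)² / (2 × 1.673 × 10⁻²⁷) = 9.922 × 10⁻²¹ J = 9.92 × 10⁻²¹ J.

KE = 9.92 × 10⁻²¹ J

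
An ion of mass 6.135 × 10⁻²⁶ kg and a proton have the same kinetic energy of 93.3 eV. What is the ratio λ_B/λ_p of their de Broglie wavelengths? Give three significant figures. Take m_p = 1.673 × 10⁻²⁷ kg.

At fixed KE, p = √(2mKE) so λ = h/p ∝ 1/√m.
λ_B/λ_p = √(m_p/m_B) = √(1.673 × 10⁻²⁷/6.135 × 10⁻²⁶) = √(0.02727) = 0.165.

λ_B/λ_p = 0.165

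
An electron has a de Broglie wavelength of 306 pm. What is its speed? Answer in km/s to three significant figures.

v = 2380 km/s

p = h/λ = 6.626 × 10⁻³⁴ / 3.060 × 10⁻¹⁰ = 2.165 × 10⁻²⁴ kg·m/s.
v = p/m = 2.165 × 10⁻²⁴ / 9.109 × 10⁻³¹ = 2.38 × 10⁶ m/s = 2380 km/s.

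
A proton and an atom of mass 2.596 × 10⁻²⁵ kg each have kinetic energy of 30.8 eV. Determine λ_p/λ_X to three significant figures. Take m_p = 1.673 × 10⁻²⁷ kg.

λ_p/λ_X = 12.5

At fixed KE, p = √(2mKE) so λ = h/p ∝ 1/√m.
λ_p/λ_X = √(m_X/m_p) = √(2.596 × 10⁻²⁵/1.673 × 10⁻²⁷) = √(155.2) = 12.5.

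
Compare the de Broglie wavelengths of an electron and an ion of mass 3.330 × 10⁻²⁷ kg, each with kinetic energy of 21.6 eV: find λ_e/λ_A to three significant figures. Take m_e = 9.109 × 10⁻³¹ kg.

At fixed KE, p = √(2mKE) so λ = h/p ∝ 1/√m.
λ_e/λ_A = √(m_A/m_e) = √(3.330 × 10⁻²⁷/9.109 × 10⁻³¹) = √(3656) = 60.5.

λ_e/λ_A = 60.5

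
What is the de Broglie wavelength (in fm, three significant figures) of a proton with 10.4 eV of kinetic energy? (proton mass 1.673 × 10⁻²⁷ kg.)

KE = 10.4 eV = 1.666 × 10⁻¹⁸ J.
p = √(2mKE) = √(2 × 1.673 × 10⁻²⁷ × 1.666 × 10⁻¹⁸) = 7.466 × 10⁻²³ kg·m/s.
λ = h/p = 6.626 × 10⁻³⁴ / 7.466 × 10⁻²³ = 8.87 × 10⁻¹² m = 8870 fm.

λ = 8870 fm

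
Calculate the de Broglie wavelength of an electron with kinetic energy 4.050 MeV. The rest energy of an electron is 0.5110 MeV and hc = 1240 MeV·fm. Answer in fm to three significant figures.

Total energy E = KE + m₀c² = 4.050 + 0.5110 = 4.5610 MeV.
(pc)² = E² − (m₀c²)² = (4.5610)² − (0.5110)² = 20.54 MeV², so pc = 4.532 MeV.
λ = hc/(pc) = 1240 MeV·fm / 4.532 MeV = 274 fm.

λ = 274 fm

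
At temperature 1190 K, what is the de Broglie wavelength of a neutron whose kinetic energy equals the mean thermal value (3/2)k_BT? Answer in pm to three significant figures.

KE = (3/2)k_BT = 1.5 × 1.381 × 10⁻²³ × 1190 = 2.465 × 10⁻²⁰ J.
p = √(2mKE) = √(2 × 1.675 × 10⁻²⁷ × 2.465 × 10⁻²⁰) = 9.087 × 10⁻²⁴ kg·m/s.
λ = h/p = 7.29 × 10⁻¹¹ m = 72.9 pm.

λ = 72.9 pm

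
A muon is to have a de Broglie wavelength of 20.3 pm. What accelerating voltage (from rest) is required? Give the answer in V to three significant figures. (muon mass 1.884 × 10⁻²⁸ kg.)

V = 17.6 V

p = h/λ = 6.626 × 10⁻³⁴ / 2.030 × 10⁻¹¹ = 3.264 × 10⁻²³ kg·m/s.
KE = p²/(2m) = 2.827 × 10⁻¹⁸ J.
V = KE/e = 2.827 × 10⁻¹⁸ / (1.602 × 10⁻¹⁹) = 17.6 V.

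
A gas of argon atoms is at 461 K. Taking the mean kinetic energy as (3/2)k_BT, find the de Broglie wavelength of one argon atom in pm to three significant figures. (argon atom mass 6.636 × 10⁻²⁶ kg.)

λ = 18.6 pm

KE = (3/2)k_BT = 1.5 × 1.381 × 10⁻²³ × 461 = 9.550 × 10⁻²¹ J.
p = √(2mKE) = √(2 × 6.636 × 10⁻²⁶ × 9.550 × 10⁻²¹) = 3.560 × 10⁻²³ kg·m/s.
λ = h/p = 1.86 × 10⁻¹¹ m = 18.6 pm.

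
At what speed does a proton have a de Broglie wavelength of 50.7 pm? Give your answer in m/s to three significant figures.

p = h/λ = 6.626 × 10⁻³⁴ / 5.070 × 10⁻¹¹ = 1.307 × 10⁻²³ kg·m/s.
v = p/m = 1.307 × 10⁻²³ / 1.673 × 10⁻²⁷ = 7.81 × 10³ m/s = 7810 m/s.

v = 7810 m/s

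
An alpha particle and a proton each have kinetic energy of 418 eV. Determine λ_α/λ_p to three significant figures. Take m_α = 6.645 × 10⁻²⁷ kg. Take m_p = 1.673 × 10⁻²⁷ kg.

λ_α/λ_p = 0.502

At fixed KE, p = √(2mKE) so λ = h/p ∝ 1/√m.
λ_α/λ_p = √(m_p/m_α) = √(1.673 × 10⁻²⁷/6.645 × 10⁻²⁷) = √(0.2518) = 0.502.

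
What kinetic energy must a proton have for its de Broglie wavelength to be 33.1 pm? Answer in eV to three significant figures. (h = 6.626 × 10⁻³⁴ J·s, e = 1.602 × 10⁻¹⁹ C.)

p = h/λ = 6.626 × 10⁻³⁴ / 3.310 × 10⁻¹¹ = 2.002 × 10⁻²³ kg·m/s.
KE = p²/(2m) = (2.002 × 10⁻²³)² / (2 × 1.673 × 10⁻²⁷) = 1.198 × 10⁻¹⁹ J = 0.748 eV.

KE = 0.748 eV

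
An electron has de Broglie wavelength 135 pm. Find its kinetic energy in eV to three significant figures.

p = h/λ = 6.626 × 10⁻³⁴ / 1.350 × 10⁻¹⁰ = 4.908 × 10⁻²⁴ kg·m/s.
KE = p²/(2m) = (4.908 × 10⁻²⁴)² / (2 × 9.109 × 10⁻³¹) = 1.322 × 10⁻¹⁷ J = 82.5 eV.

KE = 82.5 eV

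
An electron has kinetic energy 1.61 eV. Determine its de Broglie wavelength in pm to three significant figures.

KE = 1.61 eV = 2.579 × 10⁻¹⁹ J.
p = √(2mKE) = √(2 × 9.109 × 10⁻³¹ × 2.579 × 10⁻¹⁹) = 6.855 × 10⁻²⁵ kg·m/s.
λ = h/p = 6.626 × 10⁻³⁴ / 6.855 × 10⁻²⁵ = 9.67 × 10⁻¹⁰ m = 967 pm.

λ = 967 pm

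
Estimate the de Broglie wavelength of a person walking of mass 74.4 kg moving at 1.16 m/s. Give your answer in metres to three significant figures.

p = mv = 74.4 × 1.16 = 8.630 × 10¹ kg·m/s.
λ = h/p = 6.626 × 10⁻³⁴ / 8.630 × 10¹ = 7.68 × 10⁻³⁶ m.

λ = 7.68 × 10⁻³⁶ m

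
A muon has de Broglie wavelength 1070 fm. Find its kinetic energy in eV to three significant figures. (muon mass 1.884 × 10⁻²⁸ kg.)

KE = 6350 eV

p = h/λ = 6.626 × 10⁻³⁴ / 1.070 × 10⁻¹² = 6.193 × 10⁻²² kg·m/s.
KE = p²/(2m) = (6.193 × 10⁻²²)² / (2 × 1.884 × 10⁻²⁸) = 1.018 × 10⁻¹⁵ J = 6350 eV.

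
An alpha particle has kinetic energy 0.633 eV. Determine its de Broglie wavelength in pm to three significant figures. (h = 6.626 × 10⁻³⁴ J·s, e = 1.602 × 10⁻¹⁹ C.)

λ = 18.0 pm

KE = 0.633 eV = 1.014 × 10⁻¹⁹ J.
p = √(2mKE) = √(2 × 6.645 × 10⁻²⁷ × 1.014 × 10⁻¹⁹) = 3.671 × 10⁻²³ kg·m/s.
λ = h/p = 6.626 × 10⁻³⁴ / 3.671 × 10⁻²³ = 1.80 × 10⁻¹¹ m = 18.0 pm.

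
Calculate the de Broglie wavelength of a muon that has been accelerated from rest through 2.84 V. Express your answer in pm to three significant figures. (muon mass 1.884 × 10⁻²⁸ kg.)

λ = 50.6 pm

KE = eV = 1.602 × 10⁻¹⁹ × 2.840 = 4.550 × 10⁻¹⁹ J.
p = √(2mKE) = √(2 × 1.884 × 10⁻²⁸ × 4.550 × 10⁻¹⁹) = 1.309 × 10⁻²³ kg·m/s.
λ = h/p = 6.626 × 10⁻³⁴ / 1.309 × 10⁻²³ = 5.06 × 10⁻¹¹ m = 50.6 pm.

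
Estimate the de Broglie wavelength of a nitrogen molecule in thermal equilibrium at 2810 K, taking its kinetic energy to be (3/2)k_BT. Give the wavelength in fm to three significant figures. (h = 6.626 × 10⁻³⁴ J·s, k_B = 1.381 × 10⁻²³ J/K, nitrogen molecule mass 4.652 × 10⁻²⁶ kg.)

λ = 9000 fm

KE = (3/2)k_BT = 1.5 × 1.381 × 10⁻²³ × 2810 = 5.821 × 10⁻²⁰ J.
p = √(2mKE) = √(2 × 4.652 × 10⁻²⁶ × 5.821 × 10⁻²⁰) = 7.359 × 10⁻²³ kg·m/s.
λ = h/p = 9.00 × 10⁻¹² m = 9000 fm.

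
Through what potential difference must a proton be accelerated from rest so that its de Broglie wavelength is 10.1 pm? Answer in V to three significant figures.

p = h/λ = 6.626 × 10⁻³⁴ / 1.010 × 10⁻¹¹ = 6.560 × 10⁻²³ kg·m/s.
KE = p²/(2m) = 1.286 × 10⁻¹⁸ J.
V = KE/e = 1.286 × 10⁻¹⁸ / (1.602 × 10⁻¹⁹) = 8.03 V.

V = 8.03 V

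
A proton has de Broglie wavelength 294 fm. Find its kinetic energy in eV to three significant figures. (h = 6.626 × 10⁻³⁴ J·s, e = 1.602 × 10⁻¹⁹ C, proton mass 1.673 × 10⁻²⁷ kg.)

p = h/λ = 6.626 × 10⁻³⁴ / 2.940 × 10⁻¹³ = 2.254 × 10⁻²¹ kg·m/s.
KE = p²/(2m) = (2.254 × 10⁻²¹)² / (2 × 1.673 × 10⁻²⁷) = 1.518 × 10⁻¹⁵ J = 9480 eV.

KE = 9480 eV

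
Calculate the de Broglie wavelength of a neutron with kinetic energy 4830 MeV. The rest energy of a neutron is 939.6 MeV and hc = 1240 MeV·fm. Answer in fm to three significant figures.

Total energy E = KE + m₀c² = 4830 + 939.6 = 5769.6 MeV.
(pc)² = E² − (m₀c²)² = (5769.6)² − (939.6)² = 3.241 × 10⁷ MeV², so pc = 5693 MeV.
λ = hc/(pc) = 1240 MeV·fm / 5693 MeV = 0.218 fm.

λ = 0.218 fm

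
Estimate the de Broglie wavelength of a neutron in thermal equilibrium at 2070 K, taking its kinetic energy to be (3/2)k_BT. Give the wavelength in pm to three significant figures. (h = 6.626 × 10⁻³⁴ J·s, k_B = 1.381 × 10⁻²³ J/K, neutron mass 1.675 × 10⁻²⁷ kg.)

λ = 55.3 pm

KE = (3/2)k_BT = 1.5 × 1.381 × 10⁻²³ × 2070 = 4.288 × 10⁻²⁰ J.
p = √(2mKE) = √(2 × 1.675 × 10⁻²⁷ × 4.288 × 10⁻²⁰) = 1.199 × 10⁻²³ kg·m/s.
λ = h/p = 5.53 × 10⁻¹¹ m = 55.3 pm.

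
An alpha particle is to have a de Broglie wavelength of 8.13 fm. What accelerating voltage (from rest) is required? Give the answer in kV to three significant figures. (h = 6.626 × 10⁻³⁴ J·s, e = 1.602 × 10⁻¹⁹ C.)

p = h/λ = 6.626 × 10⁻³⁴ / 8.130 × 10⁻¹⁵ = 8.150 × 10⁻²⁰ kg·m/s.
KE = p²/(2m) = 4.998 × 10⁻¹³ J.
V = KE/2e = 4.998 × 10⁻¹³ / (2 × 1.602 × 10⁻¹⁹) = 1560 kV.

V = 1560 kV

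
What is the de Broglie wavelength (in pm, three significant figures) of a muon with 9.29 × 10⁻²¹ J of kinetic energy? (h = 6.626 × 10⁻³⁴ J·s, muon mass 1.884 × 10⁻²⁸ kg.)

p = √(2mKE) = √(2 × 1.884 × 10⁻²⁸ × 9.290 × 10⁻²¹) = 1.871 × 10⁻²⁴ kg·m/s.
λ = h/p = 6.626 × 10⁻³⁴ / 1.871 × 10⁻²⁴ = 3.54 × 10⁻¹⁰ m = 354 pm.

λ = 354 pm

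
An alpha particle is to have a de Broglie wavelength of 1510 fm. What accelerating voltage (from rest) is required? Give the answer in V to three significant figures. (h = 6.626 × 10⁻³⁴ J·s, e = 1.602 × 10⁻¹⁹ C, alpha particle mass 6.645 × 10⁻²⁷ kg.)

V = 45.2 V

p = h/λ = 6.626 × 10⁻³⁴ / 1.510 × 10⁻¹² = 4.388 × 10⁻²² kg·m/s.
KE = p²/(2m) = 1.449 × 10⁻¹⁷ J.
V = KE/2e = 1.449 × 10⁻¹⁷ / (2 × 1.602 × 10⁻¹⁹) = 45.2 V.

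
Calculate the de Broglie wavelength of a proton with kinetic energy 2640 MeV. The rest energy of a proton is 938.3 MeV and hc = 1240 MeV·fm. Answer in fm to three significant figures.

Total energy E = KE + m₀c² = 2640 + 938.3 = 3578.3 MeV.
(pc)² = E² − (m₀c²)² = (3578.3)² − (938.3)² = 1.192 × 10⁷ MeV², so pc = 3453 MeV.
λ = hc/(pc) = 1240 MeV·fm / 3453 MeV = 0.359 fm.

λ = 0.359 fm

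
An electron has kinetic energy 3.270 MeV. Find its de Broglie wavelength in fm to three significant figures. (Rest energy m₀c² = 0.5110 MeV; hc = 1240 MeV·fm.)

λ = 331 fm

Total energy E = KE + m₀c² = 3.270 + 0.5110 = 3.7810 MeV.
(pc)² = E² − (m₀c²)² = (3.7810)² − (0.5110)² = 14.03 MeV², so pc = 3.746 MeV.
λ = hc/(pc) = 1240 MeV·fm / 3.746 MeV = 331 fm.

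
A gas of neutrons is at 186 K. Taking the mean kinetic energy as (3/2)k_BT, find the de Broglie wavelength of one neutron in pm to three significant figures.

λ = 184 pm

KE = (3/2)k_BT = 1.5 × 1.381 × 10⁻²³ × 186 = 3.853 × 10⁻²¹ J.
p = √(2mKE) = √(2 × 1.675 × 10⁻²⁷ × 3.853 × 10⁻²¹) = 3.593 × 10⁻²⁴ kg·m/s.
λ = h/p = 1.84 × 10⁻¹⁰ m = 184 pm.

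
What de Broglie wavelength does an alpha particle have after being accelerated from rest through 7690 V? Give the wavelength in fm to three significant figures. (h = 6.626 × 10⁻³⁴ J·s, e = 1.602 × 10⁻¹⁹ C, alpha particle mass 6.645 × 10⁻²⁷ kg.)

λ = 116 fm

KE = 2eV = 2 × 1.602 × 10⁻¹⁹ × 7690 = 2.464 × 10⁻¹⁵ J.
p = √(2mKE) = √(2 × 6.645 × 10⁻²⁷ × 2.464 × 10⁻¹⁵) = 5.722 × 10⁻²¹ kg·m/s.
λ = h/p = 6.626 × 10⁻³⁴ / 5.722 × 10⁻²¹ = 1.16 × 10⁻¹³ m = 116 fm.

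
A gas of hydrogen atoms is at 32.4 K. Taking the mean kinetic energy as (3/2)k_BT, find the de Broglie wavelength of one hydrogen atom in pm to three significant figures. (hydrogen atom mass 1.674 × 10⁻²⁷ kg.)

KE = (3/2)k_BT = 1.5 × 1.381 × 10⁻²³ × 32.4 = 6.712 × 10⁻²² J.
p = √(2mKE) = √(2 × 1.674 × 10⁻²⁷ × 6.712 × 10⁻²²) = 1.499 × 10⁻²⁴ kg·m/s.
λ = h/p = 4.42 × 10⁻¹⁰ m = 442 pm.

λ = 442 pm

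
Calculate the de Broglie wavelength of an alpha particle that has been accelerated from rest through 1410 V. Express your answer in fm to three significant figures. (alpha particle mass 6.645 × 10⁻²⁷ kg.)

KE = 2eV = 2 × 1.602 × 10⁻¹⁹ × 1410 = 4.518 × 10⁻¹⁶ J.
p = √(2mKE) = √(2 × 6.645 × 10⁻²⁷ × 4.518 × 10⁻¹⁶) = 2.450 × 10⁻²¹ kg·m/s.
λ = h/p = 6.626 × 10⁻³⁴ / 2.450 × 10⁻²¹ = 2.70 × 10⁻¹³ m = 270 fm.

λ = 270 fm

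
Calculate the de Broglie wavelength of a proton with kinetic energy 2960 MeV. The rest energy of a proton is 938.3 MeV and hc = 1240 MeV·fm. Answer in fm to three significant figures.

λ = 0.328 fm

Total energy E = KE + m₀c² = 2960 + 938.3 = 3898.3 MeV.
(pc)² = E² − (m₀c²)² = (3898.3)² − (938.3)² = 1.432 × 10⁷ MeV², so pc = 3784 MeV.
λ = hc/(pc) = 1240 MeV·fm / 3784 MeV = 0.328 fm.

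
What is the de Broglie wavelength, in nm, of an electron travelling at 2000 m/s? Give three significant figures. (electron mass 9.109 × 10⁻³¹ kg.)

p = mv = 9.109 × 10⁻³¹ × 2000 = 1.822 × 10⁻²⁷ kg·m/s.
λ = h/p = 6.626 × 10⁻³⁴ / 1.822 × 10⁻²⁷ = 3.64 × 10⁻⁷ m = 364 nm.

λ = 364 nm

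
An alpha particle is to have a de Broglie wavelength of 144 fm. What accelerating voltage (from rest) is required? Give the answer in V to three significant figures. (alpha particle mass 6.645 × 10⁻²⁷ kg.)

p = h/λ = 6.626 × 10⁻³⁴ / 1.440 × 10⁻¹³ = 4.601 × 10⁻²¹ kg·m/s.
KE = p²/(2m) = 1.593 × 10⁻¹⁵ J.
V = KE/2e = 1.593 × 10⁻¹⁵ / (2 × 1.602 × 10⁻¹⁹) = 4970 V.

V = 4970 V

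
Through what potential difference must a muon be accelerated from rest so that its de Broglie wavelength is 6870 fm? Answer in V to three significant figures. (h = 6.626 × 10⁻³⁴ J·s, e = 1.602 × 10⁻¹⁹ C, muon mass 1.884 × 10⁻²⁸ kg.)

V = 154 V

p = h/λ = 6.626 × 10⁻³⁴ / 6.870 × 10⁻¹² = 9.645 × 10⁻²³ kg·m/s.
KE = p²/(2m) = 2.469 × 10⁻¹⁷ J.
V = KE/e = 2.469 × 10⁻¹⁷ / (1.602 × 10⁻¹⁹) = 154 V.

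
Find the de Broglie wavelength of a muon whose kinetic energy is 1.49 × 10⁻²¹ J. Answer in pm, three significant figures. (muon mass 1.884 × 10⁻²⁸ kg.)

p = √(2mKE) = √(2 × 1.884 × 10⁻²⁸ × 1.490 × 10⁻²¹) = 7.493 × 10⁻²⁵ kg·m/s.
λ = h/p = 6.626 × 10⁻³⁴ / 7.493 × 10⁻²⁵ = 8.84 × 10⁻¹⁰ m = 884 pm.

λ = 884 pm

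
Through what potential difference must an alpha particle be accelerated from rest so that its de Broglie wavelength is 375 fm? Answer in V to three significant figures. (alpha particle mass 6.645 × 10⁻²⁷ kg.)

V = 733 V

p = h/λ = 6.626 × 10⁻³⁴ / 3.750 × 10⁻¹³ = 1.767 × 10⁻²¹ kg·m/s.
KE = p²/(2m) = 2.349 × 10⁻¹⁶ J.
V = KE/2e = 2.349 × 10⁻¹⁶ / (2 × 1.602 × 10⁻¹⁹) = 733 V.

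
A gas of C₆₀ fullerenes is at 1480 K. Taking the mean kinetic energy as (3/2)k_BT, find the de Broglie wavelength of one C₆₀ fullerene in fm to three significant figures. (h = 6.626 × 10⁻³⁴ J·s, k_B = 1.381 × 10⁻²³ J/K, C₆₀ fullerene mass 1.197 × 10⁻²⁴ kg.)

λ = 2450 fm

KE = (3/2)k_BT = 1.5 × 1.381 × 10⁻²³ × 1480 = 3.066 × 10⁻²⁰ J.
p = √(2mKE) = √(2 × 1.197 × 10⁻²⁴ × 3.066 × 10⁻²⁰) = 2.709 × 10⁻²² kg·m/s.
λ = h/p = 2.45 × 10⁻¹² m = 2450 fm.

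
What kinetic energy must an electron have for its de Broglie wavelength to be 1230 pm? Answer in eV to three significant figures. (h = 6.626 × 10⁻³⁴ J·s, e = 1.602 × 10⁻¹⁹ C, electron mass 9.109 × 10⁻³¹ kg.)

p = h/λ = 6.626 × 10⁻³⁴ / 1.230 × 10⁻⁹ = 5.387 × 10⁻²⁵ kg·m/s.
KE = p²/(2m) = (5.387 × 10⁻²⁵)² / (2 × 9.109 × 10⁻³¹) = 1.593 × 10⁻¹⁹ J = 0.994 eV.

KE = 0.994 eV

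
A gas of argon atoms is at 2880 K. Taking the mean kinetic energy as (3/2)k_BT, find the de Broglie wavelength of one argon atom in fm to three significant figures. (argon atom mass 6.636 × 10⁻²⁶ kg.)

KE = (3/2)k_BT = 1.5 × 1.381 × 10⁻²³ × 2880 = 5.966 × 10⁻²⁰ J.
p = √(2mKE) = √(2 × 6.636 × 10⁻²⁶ × 5.966 × 10⁻²⁰) = 8.898 × 10⁻²³ kg·m/s.
λ = h/p = 7.45 × 10⁻¹² m = 7450 fm.

λ = 7450 fm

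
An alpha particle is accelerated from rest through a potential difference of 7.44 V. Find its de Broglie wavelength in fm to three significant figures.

λ = 3720 fm

KE = 2eV = 2 × 1.602 × 10⁻¹⁹ × 7.440 = 2.384 × 10⁻¹⁸ J.
p = √(2mKE) = √(2 × 6.645 × 10⁻²⁷ × 2.384 × 10⁻¹⁸) = 1.780 × 10⁻²² kg·m/s.
λ = h/p = 6.626 × 10⁻³⁴ / 1.780 × 10⁻²² = 3.72 × 10⁻¹² m = 3720 fm.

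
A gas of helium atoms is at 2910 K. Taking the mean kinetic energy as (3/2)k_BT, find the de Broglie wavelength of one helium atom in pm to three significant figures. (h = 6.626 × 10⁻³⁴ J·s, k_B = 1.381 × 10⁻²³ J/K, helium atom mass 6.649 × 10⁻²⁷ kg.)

λ = 23.4 pm

KE = (3/2)k_BT = 1.5 × 1.381 × 10⁻²³ × 2910 = 6.028 × 10⁻²⁰ J.
p = √(2mKE) = √(2 × 6.649 × 10⁻²⁷ × 6.028 × 10⁻²⁰) = 2.831 × 10⁻²³ kg·m/s.
λ = h/p = 2.34 × 10⁻¹¹ m = 23.4 pm.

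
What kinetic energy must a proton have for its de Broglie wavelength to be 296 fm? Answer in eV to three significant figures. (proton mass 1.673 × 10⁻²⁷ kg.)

p = h/λ = 6.626 × 10⁻³⁴ / 2.960 × 10⁻¹³ = 2.239 × 10⁻²¹ kg·m/s.
KE = p²/(2m) = (2.239 × 10⁻²¹)² / (2 × 1.673 × 10⁻²⁷) = 1.498 × 10⁻¹⁵ J = 9350 eV.

KE = 9350 eV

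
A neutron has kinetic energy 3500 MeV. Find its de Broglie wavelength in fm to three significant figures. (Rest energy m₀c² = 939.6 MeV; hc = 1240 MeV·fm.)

Total energy E = KE + m₀c² = 3500 + 939.6 = 4439.6 MeV.
(pc)² = E² − (m₀c²)² = (4439.6)² − (939.6)² = 1.883 × 10⁷ MeV², so pc = 4339 MeV.
λ = hc/(pc) = 1240 MeV·fm / 4339 MeV = 0.286 fm.

λ = 0.286 fm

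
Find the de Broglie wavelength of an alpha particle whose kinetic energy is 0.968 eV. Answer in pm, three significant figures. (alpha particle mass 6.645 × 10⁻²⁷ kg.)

KE = 0.968 eV = 1.551 × 10⁻¹⁹ J.
p = √(2mKE) = √(2 × 6.645 × 10⁻²⁷ × 1.551 × 10⁻¹⁹) = 4.540 × 10⁻²³ kg·m/s.
λ = h/p = 6.626 × 10⁻³⁴ / 4.540 × 10⁻²³ = 1.46 × 10⁻¹¹ m = 14.6 pm.

λ = 14.6 pm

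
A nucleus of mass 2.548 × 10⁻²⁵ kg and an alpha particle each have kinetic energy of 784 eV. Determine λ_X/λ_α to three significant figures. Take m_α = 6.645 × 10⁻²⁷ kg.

λ_X/λ_α = 0.161

At fixed KE, p = √(2mKE) so λ = h/p ∝ 1/√m.
λ_X/λ_α = √(m_α/m_X) = √(6.645 × 10⁻²⁷/2.548 × 10⁻²⁵) = √(0.02608) = 0.161.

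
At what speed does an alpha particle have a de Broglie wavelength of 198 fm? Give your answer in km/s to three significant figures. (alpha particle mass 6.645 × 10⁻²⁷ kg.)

p = h/λ = 6.626 × 10⁻³⁴ / 1.980 × 10⁻¹³ = 3.346 × 10⁻²¹ kg·m/s.
v = p/m = 3.346 × 10⁻²¹ / 6.645 × 10⁻²⁷ = 5.04 × 10⁵ m/s = 504 km/s.

v = 504 km/s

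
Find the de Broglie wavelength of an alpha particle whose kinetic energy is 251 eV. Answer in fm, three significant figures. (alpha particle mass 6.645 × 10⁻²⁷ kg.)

KE = 251 eV = 4.021 × 10⁻¹⁷ J.
p = √(2mKE) = √(2 × 6.645 × 10⁻²⁷ × 4.021 × 10⁻¹⁷) = 7.310 × 10⁻²² kg·m/s.
λ = h/p = 6.626 × 10⁻³⁴ / 7.310 × 10⁻²² = 9.06 × 10⁻¹³ m = 906 fm.

λ = 906 fm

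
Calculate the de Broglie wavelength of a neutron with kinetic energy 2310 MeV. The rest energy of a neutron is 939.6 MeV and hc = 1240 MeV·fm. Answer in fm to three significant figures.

λ = 0.399 fm

Total energy E = KE + m₀c² = 2310 + 939.6 = 3249.6 MeV.
(pc)² = E² − (m₀c²)² = (3249.6)² − (939.6)² = 9.677 × 10⁶ MeV², so pc = 3111 MeV.
λ = hc/(pc) = 1240 MeV·fm / 3111 MeV = 0.399 fm.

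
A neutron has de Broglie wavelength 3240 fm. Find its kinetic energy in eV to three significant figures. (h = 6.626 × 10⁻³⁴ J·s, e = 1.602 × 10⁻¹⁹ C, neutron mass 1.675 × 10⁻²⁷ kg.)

KE = 77.9 eV

p = h/λ = 6.626 × 10⁻³⁴ / 3.240 × 10⁻¹² = 2.045 × 10⁻²² kg·m/s.
KE = p²/(2m) = (2.045 × 10⁻²²)² / (2 × 1.675 × 10⁻²⁷) = 1.248 × 10⁻¹⁷ J = 77.9 eV.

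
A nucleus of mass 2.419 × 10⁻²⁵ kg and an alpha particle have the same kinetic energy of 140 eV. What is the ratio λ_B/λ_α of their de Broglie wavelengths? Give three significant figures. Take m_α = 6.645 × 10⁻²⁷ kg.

λ_B/λ_α = 0.166

At fixed KE, p = √(2mKE) so λ = h/p ∝ 1/√m.
λ_B/λ_α = √(m_α/m_B) = √(6.645 × 10⁻²⁷/2.419 × 10⁻²⁵) = √(0.02747) = 0.166.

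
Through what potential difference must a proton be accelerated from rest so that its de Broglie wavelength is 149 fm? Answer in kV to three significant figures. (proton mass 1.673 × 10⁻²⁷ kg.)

p = h/λ = 6.626 × 10⁻³⁴ / 1.490 × 10⁻¹³ = 4.447 × 10⁻²¹ kg·m/s.
KE = p²/(2m) = 5.910 × 10⁻¹⁵ J.
V = KE/e = 5.910 × 10⁻¹⁵ / (1.602 × 10⁻¹⁹) = 36.9 kV.

V = 36.9 kV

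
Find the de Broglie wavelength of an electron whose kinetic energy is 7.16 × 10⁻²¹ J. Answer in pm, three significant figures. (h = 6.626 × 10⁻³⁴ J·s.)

p = √(2mKE) = √(2 × 9.109 × 10⁻³¹ × 7.160 × 10⁻²¹) = 1.142 × 10⁻²⁵ kg·m/s.
λ = h/p = 6.626 × 10⁻³⁴ / 1.142 × 10⁻²⁵ = 5.80 × 10⁻⁹ m = 5800 pm.

λ = 5800 pm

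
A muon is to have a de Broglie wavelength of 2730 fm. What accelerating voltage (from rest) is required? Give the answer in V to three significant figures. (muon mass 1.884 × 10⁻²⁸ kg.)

V = 976 V

p = h/λ = 6.626 × 10⁻³⁴ / 2.730 × 10⁻¹² = 2.427 × 10⁻²² kg·m/s.
KE = p²/(2m) = 1.563 × 10⁻¹⁶ J.
V = KE/e = 1.563 × 10⁻¹⁶ / (1.602 × 10⁻¹⁹) = 976 V.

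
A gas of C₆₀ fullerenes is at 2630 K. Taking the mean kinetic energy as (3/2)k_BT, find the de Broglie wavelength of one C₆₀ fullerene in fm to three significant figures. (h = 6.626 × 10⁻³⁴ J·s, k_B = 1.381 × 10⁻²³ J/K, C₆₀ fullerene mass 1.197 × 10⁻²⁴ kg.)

KE = (3/2)k_BT = 1.5 × 1.381 × 10⁻²³ × 2630 = 5.448 × 10⁻²⁰ J.
p = √(2mKE) = √(2 × 1.197 × 10⁻²⁴ × 5.448 × 10⁻²⁰) = 3.611 × 10⁻²² kg·m/s.
λ = h/p = 1.83 × 10⁻¹² m = 1830 fm.

λ = 1830 fm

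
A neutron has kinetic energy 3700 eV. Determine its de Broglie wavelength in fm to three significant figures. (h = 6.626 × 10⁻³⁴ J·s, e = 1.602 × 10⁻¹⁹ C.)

KE = 3700 eV = 5.927 × 10⁻¹⁶ J.
p = √(2mKE) = √(2 × 1.675 × 10⁻²⁷ × 5.927 × 10⁻¹⁶) = 1.409 × 10⁻²¹ kg·m/s.
λ = h/p = 6.626 × 10⁻³⁴ / 1.409 × 10⁻²¹ = 4.70 × 10⁻¹³ m = 470 fm.

λ = 470 fm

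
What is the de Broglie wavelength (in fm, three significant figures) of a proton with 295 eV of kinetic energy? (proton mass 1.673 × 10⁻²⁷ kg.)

λ = 1670 fm

KE = 295 eV = 4.726 × 10⁻¹⁷ J.
p = √(2mKE) = √(2 × 1.673 × 10⁻²⁷ × 4.726 × 10⁻¹⁷) = 3.977 × 10⁻²² kg·m/s.
λ = h/p = 6.626 × 10⁻³⁴ / 3.977 × 10⁻²² = 1.67 × 10⁻¹² m = 1670 fm.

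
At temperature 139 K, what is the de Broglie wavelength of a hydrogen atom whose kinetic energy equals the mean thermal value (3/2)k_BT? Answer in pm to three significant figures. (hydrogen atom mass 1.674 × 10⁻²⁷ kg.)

λ = 213 pm

KE = (3/2)k_BT = 1.5 × 1.381 × 10⁻²³ × 139 = 2.879 × 10⁻²¹ J.
p = √(2mKE) = √(2 × 1.674 × 10⁻²⁷ × 2.879 × 10⁻²¹) = 3.105 × 10⁻²⁴ kg·m/s.
λ = h/p = 2.13 × 10⁻¹⁰ m = 213 pm.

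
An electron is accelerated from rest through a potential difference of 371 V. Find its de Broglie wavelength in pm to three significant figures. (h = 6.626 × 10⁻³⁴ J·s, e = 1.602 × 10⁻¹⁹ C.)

KE = eV = 1.602 × 10⁻¹⁹ × 371.0 = 5.943 × 10⁻¹⁷ J.
p = √(2mKE) = √(2 × 9.109 × 10⁻³¹ × 5.943 × 10⁻¹⁷) = 1.041 × 10⁻²³ kg·m/s.
λ = h/p = 6.626 × 10⁻³⁴ / 1.041 × 10⁻²³ = 6.37 × 10⁻¹¹ m = 63.7 pm.

λ = 63.7 pm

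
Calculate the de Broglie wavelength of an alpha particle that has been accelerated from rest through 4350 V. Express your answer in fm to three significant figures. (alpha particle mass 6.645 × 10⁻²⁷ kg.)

λ = 154 fm

KE = 2eV = 2 × 1.602 × 10⁻¹⁹ × 4350 = 1.394 × 10⁻¹⁵ J.
p = √(2mKE) = √(2 × 6.645 × 10⁻²⁷ × 1.394 × 10⁻¹⁵) = 4.304 × 10⁻²¹ kg·m/s.
λ = h/p = 6.626 × 10⁻³⁴ / 4.304 × 10⁻²¹ = 1.54 × 10⁻¹³ m = 154 fm.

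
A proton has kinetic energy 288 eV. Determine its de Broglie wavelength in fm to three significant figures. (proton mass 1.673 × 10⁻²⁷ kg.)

KE = 288 eV = 4.614 × 10⁻¹⁷ J.
p = √(2mKE) = √(2 × 1.673 × 10⁻²⁷ × 4.614 × 10⁻¹⁷) = 3.929 × 10⁻²² kg·m/s.
λ = h/p = 6.626 × 10⁻³⁴ / 3.929 × 10⁻²² = 1.69 × 10⁻¹² m = 1690 fm.

λ = 1690 fm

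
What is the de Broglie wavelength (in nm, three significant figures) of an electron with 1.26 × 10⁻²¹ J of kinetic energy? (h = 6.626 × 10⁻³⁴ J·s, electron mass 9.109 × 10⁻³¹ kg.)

p = √(2mKE) = √(2 × 9.109 × 10⁻³¹ × 1.260 × 10⁻²¹) = 4.791 × 10⁻²⁶ kg·m/s.
λ = h/p = 6.626 × 10⁻³⁴ / 4.791 × 10⁻²⁶ = 1.38 × 10⁻⁸ m = 13.8 nm.

λ = 13.8 nm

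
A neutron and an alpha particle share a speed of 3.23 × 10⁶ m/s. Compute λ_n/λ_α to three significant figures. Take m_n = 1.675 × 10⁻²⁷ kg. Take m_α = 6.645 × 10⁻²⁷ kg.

λ_n/λ_α = 3.97

At fixed v, p = mv so λ = h/(mv) ∝ 1/m.
λ_n/λ_α = m_α/m_n = 6.645 × 10⁻²⁷/1.675 × 10⁻²⁷ = 3.97.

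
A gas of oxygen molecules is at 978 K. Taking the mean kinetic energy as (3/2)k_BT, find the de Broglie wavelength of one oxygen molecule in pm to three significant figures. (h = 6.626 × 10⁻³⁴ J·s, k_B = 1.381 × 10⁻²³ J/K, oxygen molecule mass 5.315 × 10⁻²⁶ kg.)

KE = (3/2)k_BT = 1.5 × 1.381 × 10⁻²³ × 978 = 2.026 × 10⁻²⁰ J.
p = √(2mKE) = √(2 × 5.315 × 10⁻²⁶ × 2.026 × 10⁻²⁰) = 4.641 × 10⁻²³ kg·m/s.
λ = h/p = 1.43 × 10⁻¹¹ m = 14.3 pm.

λ = 14.3 pm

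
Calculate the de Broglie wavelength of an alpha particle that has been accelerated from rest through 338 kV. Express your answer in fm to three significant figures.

λ = 17.5 fm

KE = 2eV = 2 × 1.602 × 10⁻¹⁹ × 3.380 × 10⁵ = 1.083 × 10⁻¹³ J.
p = √(2mKE) = √(2 × 6.645 × 10⁻²⁷ × 1.083 × 10⁻¹³) = 3.794 × 10⁻²⁰ kg·m/s.
λ = h/p = 6.626 × 10⁻³⁴ / 3.794 × 10⁻²⁰ = 1.75 × 10⁻¹⁴ m = 17.5 fm.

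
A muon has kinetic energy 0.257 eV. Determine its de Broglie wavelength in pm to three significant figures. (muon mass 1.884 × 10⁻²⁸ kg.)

KE = 0.257 eV = 4.117 × 10⁻²⁰ J.
p = √(2mKE) = √(2 × 1.884 × 10⁻²⁸ × 4.117 × 10⁻²⁰) = 3.939 × 10⁻²⁴ kg·m/s.
λ = h/p = 6.626 × 10⁻³⁴ / 3.939 × 10⁻²⁴ = 1.68 × 10⁻¹⁰ m = 168 pm.

λ = 168 pm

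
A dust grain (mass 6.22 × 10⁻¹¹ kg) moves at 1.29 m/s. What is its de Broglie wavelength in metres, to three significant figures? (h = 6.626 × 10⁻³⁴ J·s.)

λ = 8.26 × 10⁻²⁴ m

p = mv = 6.22 × 10⁻¹¹ × 1.29 = 8.024 × 10⁻¹¹ kg·m/s.
λ = h/p = 6.626 × 10⁻³⁴ / 8.024 × 10⁻¹¹ = 8.26 × 10⁻²⁴ m.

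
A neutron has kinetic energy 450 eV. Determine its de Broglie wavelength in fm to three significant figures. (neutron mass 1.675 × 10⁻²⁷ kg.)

KE = 450 eV = 7.209 × 10⁻¹⁷ J.
p = √(2mKE) = √(2 × 1.675 × 10⁻²⁷ × 7.209 × 10⁻¹⁷) = 4.914 × 10⁻²² kg·m/s.
λ = h/p = 6.626 × 10⁻³⁴ / 4.914 × 10⁻²² = 1.35 × 10⁻¹² m = 1350 fm.

λ = 1350 fm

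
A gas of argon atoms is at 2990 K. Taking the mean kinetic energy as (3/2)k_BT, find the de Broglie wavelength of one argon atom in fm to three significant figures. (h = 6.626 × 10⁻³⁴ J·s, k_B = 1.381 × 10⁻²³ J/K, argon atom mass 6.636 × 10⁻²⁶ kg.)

λ = 7310 fm

KE = (3/2)k_BT = 1.5 × 1.381 × 10⁻²³ × 2990 = 6.194 × 10⁻²⁰ J.
p = √(2mKE) = √(2 × 6.636 × 10⁻²⁶ × 6.194 × 10⁻²⁰) = 9.067 × 10⁻²³ kg·m/s.
λ = h/p = 7.31 × 10⁻¹² m = 7310 fm.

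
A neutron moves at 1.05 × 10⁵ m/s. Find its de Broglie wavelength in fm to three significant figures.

p = mv = 1.675 × 10⁻²⁷ × 1.05 × 10⁵ = 1.759 × 10⁻²² kg·m/s.
λ = h/p = 6.626 × 10⁻³⁴ / 1.759 × 10⁻²² = 3.77 × 10⁻¹² m = 3770 fm.

λ = 3770 fm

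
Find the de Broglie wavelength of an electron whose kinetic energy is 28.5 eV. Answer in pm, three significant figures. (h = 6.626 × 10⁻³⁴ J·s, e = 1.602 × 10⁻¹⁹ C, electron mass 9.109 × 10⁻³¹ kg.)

KE = 28.5 eV = 4.566 × 10⁻¹⁸ J.
p = √(2mKE) = √(2 × 9.109 × 10⁻³¹ × 4.566 × 10⁻¹⁸) = 2.884 × 10⁻²⁴ kg·m/s.
λ = h/p = 6.626 × 10⁻³⁴ / 2.884 × 10⁻²⁴ = 2.30 × 10⁻¹⁰ m = 230 pm.

λ = 230 pm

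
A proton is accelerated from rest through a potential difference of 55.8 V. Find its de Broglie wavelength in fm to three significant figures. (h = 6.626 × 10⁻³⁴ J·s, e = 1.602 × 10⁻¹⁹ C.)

KE = eV = 1.602 × 10⁻¹⁹ × 55.80 = 8.939 × 10⁻¹⁸ J.
p = √(2mKE) = √(2 × 1.673 × 10⁻²⁷ × 8.939 × 10⁻¹⁸) = 1.729 × 10⁻²² kg·m/s.
λ = h/p = 6.626 × 10⁻³⁴ / 1.729 × 10⁻²² = 3.83 × 10⁻¹² m = 3830 fm.

λ = 3830 fm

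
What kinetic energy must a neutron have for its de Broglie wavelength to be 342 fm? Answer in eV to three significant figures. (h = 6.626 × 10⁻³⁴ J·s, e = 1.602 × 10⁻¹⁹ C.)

KE = 6990 eV

p = h/λ = 6.626 × 10⁻³⁴ / 3.420 × 10⁻¹³ = 1.937 × 10⁻²¹ kg·m/s.
KE = p²/(2m) = (1.937 × 10⁻²¹)² / (2 × 1.675 × 10⁻²⁷) = 1.120 × 10⁻¹⁵ J = 6990 eV.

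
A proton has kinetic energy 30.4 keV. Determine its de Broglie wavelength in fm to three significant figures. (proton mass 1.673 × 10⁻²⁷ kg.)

KE = 30.4 keV = 4.870 × 10⁻¹⁵ J.
p = √(2mKE) = √(2 × 1.673 × 10⁻²⁷ × 4.870 × 10⁻¹⁵) = 4.037 × 10⁻²¹ kg·m/s.
λ = h/p = 6.626 × 10⁻³⁴ / 4.037 × 10⁻²¹ = 1.64 × 10⁻¹³ m = 164 fm.

λ = 164 fm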